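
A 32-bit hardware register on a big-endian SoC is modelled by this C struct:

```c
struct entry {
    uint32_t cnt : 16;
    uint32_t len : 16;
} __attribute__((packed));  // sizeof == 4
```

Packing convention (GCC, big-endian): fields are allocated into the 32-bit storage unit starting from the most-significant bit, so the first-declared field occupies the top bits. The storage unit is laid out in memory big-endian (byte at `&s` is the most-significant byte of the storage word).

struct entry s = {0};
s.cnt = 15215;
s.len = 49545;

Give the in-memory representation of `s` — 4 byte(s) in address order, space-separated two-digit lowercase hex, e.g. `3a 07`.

[16+:16] cnt=15215 & 0xffff = 0x3b6f; word=0x3b6f0000
[0+:16] len=49545 & 0xffff = 0xc189; word=0x3b6fc189
word = 0x3b6fc189 → big-endian bytes:
  [0]=0x3b  [1]=0x6f  [2]=0xc1  [3]=0x89

3b 6f c1 89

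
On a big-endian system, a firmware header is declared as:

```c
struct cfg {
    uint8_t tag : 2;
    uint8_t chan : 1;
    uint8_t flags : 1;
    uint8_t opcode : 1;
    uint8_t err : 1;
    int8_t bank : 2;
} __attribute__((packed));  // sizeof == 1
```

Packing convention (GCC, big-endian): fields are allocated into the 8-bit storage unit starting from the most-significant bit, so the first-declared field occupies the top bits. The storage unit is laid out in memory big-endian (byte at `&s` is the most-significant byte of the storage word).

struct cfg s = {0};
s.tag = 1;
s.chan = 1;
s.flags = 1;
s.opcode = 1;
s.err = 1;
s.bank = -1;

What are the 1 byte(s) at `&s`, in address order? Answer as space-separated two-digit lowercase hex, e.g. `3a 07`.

7f

tag (2b) val=1 bits=0x1 at bit 6: 0x40
chan (1b) val=1 bits=0x1 at bit 5: 0x60
flags (1b) val=1 bits=0x1 at bit 4: 0x70
opcode (1b) val=1 bits=0x1 at bit 3: 0x78
err (1b) val=1 bits=0x1 at bit 2: 0x7c
bank (2b) val=-1 bits=0x3 at bit 0: 0x7f
word = 0x7f → big-endian bytes:
  [0]=0x7f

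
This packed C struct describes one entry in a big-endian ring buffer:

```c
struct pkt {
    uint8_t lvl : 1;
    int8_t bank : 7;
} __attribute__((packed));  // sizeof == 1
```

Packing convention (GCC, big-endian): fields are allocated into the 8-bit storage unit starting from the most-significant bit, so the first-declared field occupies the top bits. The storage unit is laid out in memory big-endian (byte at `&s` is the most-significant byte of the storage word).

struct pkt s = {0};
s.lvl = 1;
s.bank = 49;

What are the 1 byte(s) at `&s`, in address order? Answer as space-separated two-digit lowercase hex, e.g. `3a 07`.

b1

lvl:1 = 1 → 0x1 << 7 → word 0x80
bank:7 = 49 → 0x31 << 0 → word 0xb1
word = 0xb1 → big-endian bytes:
  [0]=0xb1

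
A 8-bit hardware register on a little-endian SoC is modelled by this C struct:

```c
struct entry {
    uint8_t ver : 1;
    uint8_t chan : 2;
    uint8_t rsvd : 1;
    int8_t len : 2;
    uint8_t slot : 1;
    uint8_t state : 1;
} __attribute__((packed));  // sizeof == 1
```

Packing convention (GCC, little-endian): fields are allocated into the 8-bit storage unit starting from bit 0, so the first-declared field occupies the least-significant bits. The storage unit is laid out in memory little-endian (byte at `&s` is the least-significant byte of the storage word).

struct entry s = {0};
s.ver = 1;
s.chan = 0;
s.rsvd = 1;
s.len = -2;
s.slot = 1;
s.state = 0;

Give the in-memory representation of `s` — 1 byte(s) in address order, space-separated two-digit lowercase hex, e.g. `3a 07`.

69

[0+:1] ver=1 & 0x1 = 0x1; word=0x01
[1+:2] chan=0 & 0x3 = 0x0; word=0x01
[3+:1] rsvd=1 & 0x1 = 0x1; word=0x09
[4+:2] len=-2 & 0x3 = 0x2; word=0x29
[6+:1] slot=1 & 0x1 = 0x1; word=0x69
[7+:1] state=0 & 0x1 = 0x0; word=0x69
word = 0x69 → little-endian bytes:
  [0]=0x69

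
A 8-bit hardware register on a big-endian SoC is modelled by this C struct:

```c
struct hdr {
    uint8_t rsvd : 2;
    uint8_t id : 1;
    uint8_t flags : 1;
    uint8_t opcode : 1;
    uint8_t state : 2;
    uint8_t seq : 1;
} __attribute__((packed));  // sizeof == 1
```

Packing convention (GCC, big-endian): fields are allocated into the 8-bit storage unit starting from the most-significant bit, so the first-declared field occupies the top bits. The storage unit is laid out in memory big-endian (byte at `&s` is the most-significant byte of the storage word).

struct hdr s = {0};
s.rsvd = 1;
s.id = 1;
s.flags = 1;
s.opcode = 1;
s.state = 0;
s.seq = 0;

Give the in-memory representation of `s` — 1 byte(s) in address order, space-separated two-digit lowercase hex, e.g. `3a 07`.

78

[6+:2] rsvd=1 & 0x3 = 0x1; word=0x40
[5+:1] id=1 & 0x1 = 0x1; word=0x60
[4+:1] flags=1 & 0x1 = 0x1; word=0x70
[3+:1] opcode=1 & 0x1 = 0x1; word=0x78
[1+:2] state=0 & 0x3 = 0x0; word=0x78
[0+:1] seq=0 & 0x1 = 0x0; word=0x78
word = 0x78 → big-endian bytes:
  [0]=0x78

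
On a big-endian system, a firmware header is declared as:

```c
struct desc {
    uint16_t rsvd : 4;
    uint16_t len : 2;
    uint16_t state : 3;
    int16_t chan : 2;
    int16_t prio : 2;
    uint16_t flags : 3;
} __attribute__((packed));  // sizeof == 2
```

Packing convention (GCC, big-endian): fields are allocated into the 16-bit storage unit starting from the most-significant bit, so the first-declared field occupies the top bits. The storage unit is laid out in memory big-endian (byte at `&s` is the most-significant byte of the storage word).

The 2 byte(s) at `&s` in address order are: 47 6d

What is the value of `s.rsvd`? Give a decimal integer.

[0]=0x47 [1]=0x6d (big-endian) → word 0x476d
rsvd:4 @ bit 12 → (0x476d>>12)&0xf = 0x4  ←
len:2 @ bit 10 → (0x476d>>10)&0x3 = 0x1
state:3 @ bit 7 → (0x476d>>7)&0x7 = 0x6
chan:2 @ bit 5 → (0x476d>>5)&0x3 = 0x3
prio:2 @ bit 3 → (0x476d>>3)&0x3 = 0x1
flags:3 @ bit 0 → (0x476d>>0)&0x7 = 0x5

4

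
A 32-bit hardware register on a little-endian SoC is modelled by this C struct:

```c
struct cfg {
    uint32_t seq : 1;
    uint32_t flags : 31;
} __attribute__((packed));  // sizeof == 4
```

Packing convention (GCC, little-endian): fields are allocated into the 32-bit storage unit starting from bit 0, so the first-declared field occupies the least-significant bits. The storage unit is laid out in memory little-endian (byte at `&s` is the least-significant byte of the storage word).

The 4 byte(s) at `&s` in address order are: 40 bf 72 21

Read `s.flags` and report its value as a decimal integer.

[0]=0x40 [1]=0xbf [2]=0x72 [3]=0x21 (little-endian) → word 0x2172bf40
seq:1 @ bit 0 → (0x2172bf40>>0)&0x1 = 0x0
flags:31 @ bit 1 → (0x2172bf40>>1)&0x7fffffff = 0x10b95fa0  ←

280584096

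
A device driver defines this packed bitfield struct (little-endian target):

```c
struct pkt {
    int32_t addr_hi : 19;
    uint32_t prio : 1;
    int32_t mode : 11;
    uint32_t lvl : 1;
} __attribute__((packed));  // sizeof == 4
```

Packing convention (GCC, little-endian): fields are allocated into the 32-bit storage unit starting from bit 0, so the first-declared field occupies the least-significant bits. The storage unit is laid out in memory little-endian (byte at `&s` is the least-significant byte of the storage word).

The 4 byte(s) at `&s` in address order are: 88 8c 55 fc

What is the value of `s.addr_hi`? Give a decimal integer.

-160632

[0]=0x88 [1]=0x8c [2]=0x55 [3]=0xfc (little-endian) → word 0xfc558c88
addr_hi [0+:19] = (word>>0) & 0x7ffff = 363656  ←
prio [19+:1] = (word>>19) & 0x1 = 0
mode [20+:11] = (word>>20) & 0x7ff = 1989
lvl [31+:1] = (word>>31) & 0x1 = 1
addr_hi signed 19b, MSB=1: 363656 - 524288 = -160632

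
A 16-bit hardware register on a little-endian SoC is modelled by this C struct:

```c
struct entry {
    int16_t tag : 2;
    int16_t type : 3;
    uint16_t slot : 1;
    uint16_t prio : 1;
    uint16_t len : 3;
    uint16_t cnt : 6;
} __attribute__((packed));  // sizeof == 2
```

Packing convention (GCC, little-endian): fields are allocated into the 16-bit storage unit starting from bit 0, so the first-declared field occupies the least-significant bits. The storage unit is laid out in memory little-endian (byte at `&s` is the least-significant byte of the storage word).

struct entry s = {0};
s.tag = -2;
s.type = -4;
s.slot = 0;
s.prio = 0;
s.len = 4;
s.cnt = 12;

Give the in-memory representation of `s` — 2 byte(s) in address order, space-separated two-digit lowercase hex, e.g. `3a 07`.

12 32

tag:2 = -2 → 0x2 << 0 → word 0x0002
type:3 = -4 → 0x4 << 2 → word 0x0012
slot:1 = 0 → 0x0 << 5 → word 0x0012
prio:1 = 0 → 0x0 << 6 → word 0x0012
len:3 = 4 → 0x4 << 7 → word 0x0212
cnt:6 = 12 → 0xc << 10 → word 0x3212
word = 0x3212 → little-endian bytes:
  [0]=0x12  [1]=0x32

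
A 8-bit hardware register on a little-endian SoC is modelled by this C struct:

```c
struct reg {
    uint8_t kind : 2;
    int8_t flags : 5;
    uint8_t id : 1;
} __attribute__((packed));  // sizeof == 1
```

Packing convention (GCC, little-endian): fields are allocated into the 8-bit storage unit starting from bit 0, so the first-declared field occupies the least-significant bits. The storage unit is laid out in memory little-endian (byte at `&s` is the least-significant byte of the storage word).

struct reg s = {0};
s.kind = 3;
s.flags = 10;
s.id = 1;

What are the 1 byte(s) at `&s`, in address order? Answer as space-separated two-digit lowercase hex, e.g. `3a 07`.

[0+:2] kind=3 & 0x3 = 0x3; word=0x03
[2+:5] flags=10 & 0x1f = 0xa; word=0x2b
[7+:1] id=1 & 0x1 = 0x1; word=0xab
word = 0xab → little-endian bytes:
  [0]=0xab

ab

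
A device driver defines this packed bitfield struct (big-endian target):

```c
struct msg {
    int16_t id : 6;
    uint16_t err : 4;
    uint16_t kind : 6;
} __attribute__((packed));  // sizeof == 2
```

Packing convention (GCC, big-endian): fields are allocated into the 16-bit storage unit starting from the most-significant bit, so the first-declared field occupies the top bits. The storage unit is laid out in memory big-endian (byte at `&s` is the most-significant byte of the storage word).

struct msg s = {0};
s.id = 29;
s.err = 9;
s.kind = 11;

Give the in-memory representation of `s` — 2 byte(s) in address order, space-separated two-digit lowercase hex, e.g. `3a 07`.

76 4b

id (6b) val=29 bits=0x1d at bit 10: 0x7400
err (4b) val=9 bits=0x9 at bit 6: 0x7640
kind (6b) val=11 bits=0xb at bit 0: 0x764b
word = 0x764b → big-endian bytes:
  [0]=0x76  [1]=0x4b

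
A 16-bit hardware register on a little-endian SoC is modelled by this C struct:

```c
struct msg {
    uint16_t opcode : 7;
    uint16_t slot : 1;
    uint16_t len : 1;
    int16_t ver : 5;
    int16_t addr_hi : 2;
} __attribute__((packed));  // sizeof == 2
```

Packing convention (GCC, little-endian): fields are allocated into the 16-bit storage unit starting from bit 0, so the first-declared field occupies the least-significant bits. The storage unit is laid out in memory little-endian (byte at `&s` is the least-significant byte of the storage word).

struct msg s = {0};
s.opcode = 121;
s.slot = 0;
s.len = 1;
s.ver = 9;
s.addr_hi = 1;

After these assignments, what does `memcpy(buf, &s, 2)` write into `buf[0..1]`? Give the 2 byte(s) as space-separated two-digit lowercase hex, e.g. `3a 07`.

opcode (7b) val=121 bits=0x79 at bit 0: 0x0079
slot (1b) val=0 bits=0x0 at bit 7: 0x0079
len (1b) val=1 bits=0x1 at bit 8: 0x0179
ver (5b) val=9 bits=0x9 at bit 9: 0x1379
addr_hi (2b) val=1 bits=0x1 at bit 14: 0x5379
word = 0x5379 → little-endian bytes:
  [0]=0x79  [1]=0x53

79 53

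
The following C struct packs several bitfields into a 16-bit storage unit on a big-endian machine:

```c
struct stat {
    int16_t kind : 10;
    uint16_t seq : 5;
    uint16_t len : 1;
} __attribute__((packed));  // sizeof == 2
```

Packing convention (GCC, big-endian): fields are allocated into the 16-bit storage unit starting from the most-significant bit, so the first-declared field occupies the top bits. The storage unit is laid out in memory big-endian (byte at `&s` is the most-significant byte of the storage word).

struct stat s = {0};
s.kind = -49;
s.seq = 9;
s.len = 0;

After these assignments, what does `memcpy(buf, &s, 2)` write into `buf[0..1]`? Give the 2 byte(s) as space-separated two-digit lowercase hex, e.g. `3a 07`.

f3 d2

kind:10 = -49 → 0x3cf << 6 → word 0xf3c0
seq:5 = 9 → 0x9 << 1 → word 0xf3d2
len:1 = 0 → 0x0 << 0 → word 0xf3d2
word = 0xf3d2 → big-endian bytes:
  [0]=0xf3  [1]=0xd2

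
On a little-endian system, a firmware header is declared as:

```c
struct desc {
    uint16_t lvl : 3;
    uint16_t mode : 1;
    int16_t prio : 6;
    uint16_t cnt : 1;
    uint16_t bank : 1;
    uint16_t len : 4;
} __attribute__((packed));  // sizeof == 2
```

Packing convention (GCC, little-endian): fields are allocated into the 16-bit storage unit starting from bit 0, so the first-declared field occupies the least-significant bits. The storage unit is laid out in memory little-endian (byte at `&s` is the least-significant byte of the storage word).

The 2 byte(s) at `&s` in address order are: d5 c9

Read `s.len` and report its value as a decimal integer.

12

[0]=0xd5 [1]=0xc9 (little-endian) → word 0xc9d5
lvl:3 @ bit 0 → (0xc9d5>>0)&0x7 = 0x5
mode:1 @ bit 3 → (0xc9d5>>3)&0x1 = 0x0
prio:6 @ bit 4 → (0xc9d5>>4)&0x3f = 0x1d
cnt:1 @ bit 10 → (0xc9d5>>10)&0x1 = 0x0
bank:1 @ bit 11 → (0xc9d5>>11)&0x1 = 0x1
len:4 @ bit 12 → (0xc9d5>>12)&0xf = 0xc  ←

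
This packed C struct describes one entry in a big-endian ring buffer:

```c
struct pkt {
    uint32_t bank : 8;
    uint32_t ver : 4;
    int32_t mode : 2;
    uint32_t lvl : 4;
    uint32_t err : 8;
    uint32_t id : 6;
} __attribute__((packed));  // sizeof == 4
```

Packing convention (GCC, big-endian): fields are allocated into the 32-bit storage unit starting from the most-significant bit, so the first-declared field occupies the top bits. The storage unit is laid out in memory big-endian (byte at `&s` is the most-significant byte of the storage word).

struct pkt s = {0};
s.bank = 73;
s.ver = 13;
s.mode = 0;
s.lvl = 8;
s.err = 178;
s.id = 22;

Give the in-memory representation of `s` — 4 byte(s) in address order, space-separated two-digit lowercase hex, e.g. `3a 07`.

49 d2 2c 96

bank (8b) val=73 bits=0x49 at bit 24: 0x49000000
ver (4b) val=13 bits=0xd at bit 20: 0x49d00000
mode (2b) val=0 bits=0x0 at bit 18: 0x49d00000
lvl (4b) val=8 bits=0x8 at bit 14: 0x49d20000
err (8b) val=178 bits=0xb2 at bit 6: 0x49d22c80
id (6b) val=22 bits=0x16 at bit 0: 0x49d22c96
word = 0x49d22c96 → big-endian bytes:
  [0]=0x49  [1]=0xd2  [2]=0x2c  [3]=0x96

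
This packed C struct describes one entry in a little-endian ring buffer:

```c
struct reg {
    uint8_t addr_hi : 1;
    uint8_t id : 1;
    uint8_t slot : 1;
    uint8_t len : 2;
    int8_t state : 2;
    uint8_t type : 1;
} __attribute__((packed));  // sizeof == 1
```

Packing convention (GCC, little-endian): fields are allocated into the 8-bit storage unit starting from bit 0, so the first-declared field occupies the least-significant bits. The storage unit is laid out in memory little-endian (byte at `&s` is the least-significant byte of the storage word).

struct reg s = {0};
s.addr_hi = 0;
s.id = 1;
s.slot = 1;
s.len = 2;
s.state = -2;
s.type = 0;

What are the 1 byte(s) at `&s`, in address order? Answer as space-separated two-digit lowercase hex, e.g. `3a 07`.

56

addr_hi:1 = 0 → 0x0 << 0 → word 0x00
id:1 = 1 → 0x1 << 1 → word 0x02
slot:1 = 1 → 0x1 << 2 → word 0x06
len:2 = 2 → 0x2 << 3 → word 0x16
state:2 = -2 → 0x2 << 5 → word 0x56
type:1 = 0 → 0x0 << 7 → word 0x56
word = 0x56 → little-endian bytes:
  [0]=0x56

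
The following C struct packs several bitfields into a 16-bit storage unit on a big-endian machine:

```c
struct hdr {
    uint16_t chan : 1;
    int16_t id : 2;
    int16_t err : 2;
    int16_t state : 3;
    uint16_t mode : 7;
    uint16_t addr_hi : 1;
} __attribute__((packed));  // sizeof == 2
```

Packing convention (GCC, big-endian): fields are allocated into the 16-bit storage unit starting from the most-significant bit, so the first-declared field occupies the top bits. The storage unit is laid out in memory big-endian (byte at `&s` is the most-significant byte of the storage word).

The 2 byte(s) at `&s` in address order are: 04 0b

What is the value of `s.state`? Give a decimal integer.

-4

[0]=0x04 [1]=0x0b (big-endian) → word 0x040b
chan [15+:1] = (word>>15) & 0x1 = 0
id [13+:2] = (word>>13) & 0x3 = 0
err [11+:2] = (word>>11) & 0x3 = 0
state [8+:3] = (word>>8) & 0x7 = 4  ←
mode [1+:7] = (word>>1) & 0x7f = 5
addr_hi [0+:1] = (word>>0) & 0x1 = 1
state signed 3b, MSB=1: 4 - 8 = -4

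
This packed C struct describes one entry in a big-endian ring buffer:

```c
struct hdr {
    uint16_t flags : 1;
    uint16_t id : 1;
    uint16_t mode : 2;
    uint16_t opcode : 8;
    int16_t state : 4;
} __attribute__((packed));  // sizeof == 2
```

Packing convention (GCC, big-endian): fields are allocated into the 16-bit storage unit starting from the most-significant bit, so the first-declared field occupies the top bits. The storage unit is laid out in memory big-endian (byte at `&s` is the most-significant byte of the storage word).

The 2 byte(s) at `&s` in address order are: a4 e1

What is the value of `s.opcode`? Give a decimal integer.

[0]=0xa4 [1]=0xe1 (big-endian) → word 0xa4e1
flags [15+:1] = (word>>15) & 0x1 = 1
id [14+:1] = (word>>14) & 0x1 = 0
mode [12+:2] = (word>>12) & 0x3 = 2
opcode [4+:8] = (word>>4) & 0xff = 78  ←
state [0+:4] = (word>>0) & 0xf = 1

78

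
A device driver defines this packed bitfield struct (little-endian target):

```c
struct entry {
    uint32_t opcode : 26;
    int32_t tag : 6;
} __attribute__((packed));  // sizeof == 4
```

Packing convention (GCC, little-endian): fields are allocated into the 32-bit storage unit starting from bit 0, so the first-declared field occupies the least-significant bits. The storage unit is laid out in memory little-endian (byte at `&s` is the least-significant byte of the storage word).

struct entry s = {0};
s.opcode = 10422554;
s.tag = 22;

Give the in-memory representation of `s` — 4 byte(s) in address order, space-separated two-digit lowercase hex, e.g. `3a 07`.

1a 09 9f 58

[0+:26] opcode=10422554 & 0x3ffffff = 0x9f091a; word=0x009f091a
[26+:6] tag=22 & 0x3f = 0x16; word=0x589f091a
word = 0x589f091a → little-endian bytes:
  [0]=0x1a  [1]=0x09  [2]=0x9f  [3]=0x58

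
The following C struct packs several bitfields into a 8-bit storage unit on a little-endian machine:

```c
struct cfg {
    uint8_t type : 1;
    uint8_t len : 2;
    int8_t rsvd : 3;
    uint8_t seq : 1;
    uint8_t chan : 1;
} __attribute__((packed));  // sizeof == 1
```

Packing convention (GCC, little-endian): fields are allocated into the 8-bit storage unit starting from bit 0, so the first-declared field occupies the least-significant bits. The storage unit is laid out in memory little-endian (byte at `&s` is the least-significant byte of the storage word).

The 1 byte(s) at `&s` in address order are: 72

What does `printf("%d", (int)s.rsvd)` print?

-2

[0]=0x72 (little-endian) → word 0x72
type [0+:1] = (word>>0) & 0x1 = 0
len [1+:2] = (word>>1) & 0x3 = 1
rsvd [3+:3] = (word>>3) & 0x7 = 6  ←
seq [6+:1] = (word>>6) & 0x1 = 1
chan [7+:1] = (word>>7) & 0x1 = 0
rsvd signed 3b, MSB=1: 6 - 8 = -2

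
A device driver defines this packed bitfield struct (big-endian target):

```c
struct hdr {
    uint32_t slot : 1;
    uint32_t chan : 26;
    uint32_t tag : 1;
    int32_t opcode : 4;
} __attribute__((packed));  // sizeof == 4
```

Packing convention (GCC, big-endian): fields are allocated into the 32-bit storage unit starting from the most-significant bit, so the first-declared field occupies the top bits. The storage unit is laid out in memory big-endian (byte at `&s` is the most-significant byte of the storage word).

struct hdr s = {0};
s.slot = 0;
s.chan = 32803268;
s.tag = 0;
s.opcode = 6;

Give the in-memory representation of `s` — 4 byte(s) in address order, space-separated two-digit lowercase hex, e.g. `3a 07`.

3e 91 38 86

[31+:1] slot=0 & 0x1 = 0x0; word=0x00000000
[5+:26] chan=32803268 & 0x3ffffff = 0x1f489c4; word=0x3e913880
[4+:1] tag=0 & 0x1 = 0x0; word=0x3e913880
[0+:4] opcode=6 & 0xf = 0x6; word=0x3e913886
word = 0x3e913886 → big-endian bytes:
  [0]=0x3e  [1]=0x91  [2]=0x38  [3]=0x86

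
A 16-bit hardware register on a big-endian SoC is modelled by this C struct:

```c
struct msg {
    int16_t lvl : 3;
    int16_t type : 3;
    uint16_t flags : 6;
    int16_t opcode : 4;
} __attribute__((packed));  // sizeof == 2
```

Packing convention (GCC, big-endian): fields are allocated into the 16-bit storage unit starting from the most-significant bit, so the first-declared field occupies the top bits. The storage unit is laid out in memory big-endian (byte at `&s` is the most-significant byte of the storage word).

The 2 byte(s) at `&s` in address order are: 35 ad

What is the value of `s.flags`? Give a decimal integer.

[0]=0x35 [1]=0xad (big-endian) → word 0x35ad
lvl:3 @ bit 13 → (0x35ad>>13)&0x7 = 0x1
type:3 @ bit 10 → (0x35ad>>10)&0x7 = 0x5
flags:6 @ bit 4 → (0x35ad>>4)&0x3f = 0x1a  ←
opcode:4 @ bit 0 → (0x35ad>>0)&0xf = 0xd

26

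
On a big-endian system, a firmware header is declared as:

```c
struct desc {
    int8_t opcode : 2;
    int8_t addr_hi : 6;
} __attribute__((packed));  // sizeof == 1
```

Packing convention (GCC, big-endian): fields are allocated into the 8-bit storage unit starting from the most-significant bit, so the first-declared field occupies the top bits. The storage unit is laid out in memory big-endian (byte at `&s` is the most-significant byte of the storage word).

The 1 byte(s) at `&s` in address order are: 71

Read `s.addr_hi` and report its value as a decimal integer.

[0]=0x71 (big-endian) → word 0x71
opcode [6+:2] = (word>>6) & 0x3 = 1
addr_hi [0+:6] = (word>>0) & 0x3f = 49  ←
addr_hi signed 6b, MSB=1: 49 - 64 = -15

-15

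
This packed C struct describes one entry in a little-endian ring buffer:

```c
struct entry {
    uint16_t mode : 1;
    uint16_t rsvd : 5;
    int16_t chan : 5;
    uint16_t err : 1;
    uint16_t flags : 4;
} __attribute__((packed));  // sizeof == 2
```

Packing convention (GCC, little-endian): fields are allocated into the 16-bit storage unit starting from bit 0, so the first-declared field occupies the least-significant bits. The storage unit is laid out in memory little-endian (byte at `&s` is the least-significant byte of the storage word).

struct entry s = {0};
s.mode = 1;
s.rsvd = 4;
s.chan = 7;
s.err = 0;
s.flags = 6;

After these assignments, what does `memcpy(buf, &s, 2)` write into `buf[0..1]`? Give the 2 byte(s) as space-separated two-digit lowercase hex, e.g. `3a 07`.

c9 61

mode (1b) val=1 bits=0x1 at bit 0: 0x0001
rsvd (5b) val=4 bits=0x4 at bit 1: 0x0009
chan (5b) val=7 bits=0x7 at bit 6: 0x01c9
err (1b) val=0 bits=0x0 at bit 11: 0x01c9
flags (4b) val=6 bits=0x6 at bit 12: 0x61c9
word = 0x61c9 → little-endian bytes:
  [0]=0xc9  [1]=0x61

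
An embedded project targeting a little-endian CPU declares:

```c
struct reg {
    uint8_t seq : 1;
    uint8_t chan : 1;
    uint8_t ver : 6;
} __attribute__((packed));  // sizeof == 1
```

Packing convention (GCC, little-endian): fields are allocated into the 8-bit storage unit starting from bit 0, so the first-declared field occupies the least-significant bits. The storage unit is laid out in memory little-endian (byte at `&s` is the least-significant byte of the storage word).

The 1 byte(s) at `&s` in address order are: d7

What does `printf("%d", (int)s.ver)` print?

53

[0]=0xd7 (little-endian) → word 0xd7
seq [0+:1] = (word>>0) & 0x1 = 1
chan [1+:1] = (word>>1) & 0x1 = 1
ver [2+:6] = (word>>2) & 0x3f = 53  ←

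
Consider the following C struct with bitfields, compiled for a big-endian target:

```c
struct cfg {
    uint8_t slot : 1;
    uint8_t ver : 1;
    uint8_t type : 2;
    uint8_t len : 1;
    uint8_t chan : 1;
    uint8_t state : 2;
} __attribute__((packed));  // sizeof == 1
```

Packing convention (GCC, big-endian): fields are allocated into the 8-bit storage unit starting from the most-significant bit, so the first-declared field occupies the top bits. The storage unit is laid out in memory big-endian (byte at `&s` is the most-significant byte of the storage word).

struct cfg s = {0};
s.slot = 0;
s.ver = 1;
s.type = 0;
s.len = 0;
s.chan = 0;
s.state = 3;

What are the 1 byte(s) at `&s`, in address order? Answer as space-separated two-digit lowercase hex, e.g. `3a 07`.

43

[7+:1] slot=0 & 0x1 = 0x0; word=0x00
[6+:1] ver=1 & 0x1 = 0x1; word=0x40
[4+:2] type=0 & 0x3 = 0x0; word=0x40
[3+:1] len=0 & 0x1 = 0x0; word=0x40
[2+:1] chan=0 & 0x1 = 0x0; word=0x40
[0+:2] state=3 & 0x3 = 0x3; word=0x43
word = 0x43 → big-endian bytes:
  [0]=0x43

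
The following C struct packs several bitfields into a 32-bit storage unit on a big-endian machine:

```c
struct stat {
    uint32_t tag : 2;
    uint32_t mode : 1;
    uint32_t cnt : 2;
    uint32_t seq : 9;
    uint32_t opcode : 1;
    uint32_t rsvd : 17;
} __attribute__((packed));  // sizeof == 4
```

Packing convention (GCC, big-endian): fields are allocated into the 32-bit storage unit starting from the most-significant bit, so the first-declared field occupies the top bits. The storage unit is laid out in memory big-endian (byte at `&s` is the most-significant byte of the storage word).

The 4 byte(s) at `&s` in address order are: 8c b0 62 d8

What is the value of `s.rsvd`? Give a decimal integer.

[0]=0x8c [1]=0xb0 [2]=0x62 [3]=0xd8 (big-endian) → word 0x8cb062d8
tag:2 @ bit 30 → (0x8cb062d8>>30)&0x3 = 0x2
mode:1 @ bit 29 → (0x8cb062d8>>29)&0x1 = 0x0
cnt:2 @ bit 27 → (0x8cb062d8>>27)&0x3 = 0x1
seq:9 @ bit 18 → (0x8cb062d8>>18)&0x1ff = 0x12c
opcode:1 @ bit 17 → (0x8cb062d8>>17)&0x1 = 0x0
rsvd:17 @ bit 0 → (0x8cb062d8>>0)&0x1ffff = 0x62d8  ←

25304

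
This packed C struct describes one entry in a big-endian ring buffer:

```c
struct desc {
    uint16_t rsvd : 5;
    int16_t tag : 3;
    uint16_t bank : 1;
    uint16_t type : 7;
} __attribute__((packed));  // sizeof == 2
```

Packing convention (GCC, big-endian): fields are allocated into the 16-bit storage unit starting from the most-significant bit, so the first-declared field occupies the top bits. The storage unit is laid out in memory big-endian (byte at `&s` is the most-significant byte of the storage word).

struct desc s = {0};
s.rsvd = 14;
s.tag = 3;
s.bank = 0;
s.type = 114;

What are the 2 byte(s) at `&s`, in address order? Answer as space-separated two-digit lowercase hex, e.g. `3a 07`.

73 72

rsvd (5b) val=14 bits=0xe at bit 11: 0x7000
tag (3b) val=3 bits=0x3 at bit 8: 0x7300
bank (1b) val=0 bits=0x0 at bit 7: 0x7300
type (7b) val=114 bits=0x72 at bit 0: 0x7372
word = 0x7372 → big-endian bytes:
  [0]=0x73  [1]=0x72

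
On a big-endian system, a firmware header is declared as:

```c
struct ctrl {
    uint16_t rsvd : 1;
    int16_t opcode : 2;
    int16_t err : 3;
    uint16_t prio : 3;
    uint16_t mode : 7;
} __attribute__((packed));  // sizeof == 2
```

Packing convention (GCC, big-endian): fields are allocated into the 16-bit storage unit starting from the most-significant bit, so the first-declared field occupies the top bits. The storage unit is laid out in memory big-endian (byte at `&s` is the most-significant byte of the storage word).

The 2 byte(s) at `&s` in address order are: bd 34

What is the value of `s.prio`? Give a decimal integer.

[0]=0xbd [1]=0x34 (big-endian) → word 0xbd34
rsvd [15+:1] = (word>>15) & 0x1 = 1
opcode [13+:2] = (word>>13) & 0x3 = 1
err [10+:3] = (word>>10) & 0x7 = 7
prio [7+:3] = (word>>7) & 0x7 = 2  ←
mode [0+:7] = (word>>0) & 0x7f = 52

2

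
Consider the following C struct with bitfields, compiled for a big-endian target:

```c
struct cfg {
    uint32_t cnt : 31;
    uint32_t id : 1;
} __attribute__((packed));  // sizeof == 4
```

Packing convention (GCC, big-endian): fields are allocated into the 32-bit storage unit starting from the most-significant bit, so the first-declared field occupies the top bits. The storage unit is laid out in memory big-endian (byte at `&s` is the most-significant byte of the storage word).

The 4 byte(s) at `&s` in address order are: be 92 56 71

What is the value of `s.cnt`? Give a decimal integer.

[0]=0xbe [1]=0x92 [2]=0x56 [3]=0x71 (big-endian) → word 0xbe925671
cnt [1+:31] = (word>>1) & 0x7fffffff = 1598630712  ←
id [0+:1] = (word>>0) & 0x1 = 1

1598630712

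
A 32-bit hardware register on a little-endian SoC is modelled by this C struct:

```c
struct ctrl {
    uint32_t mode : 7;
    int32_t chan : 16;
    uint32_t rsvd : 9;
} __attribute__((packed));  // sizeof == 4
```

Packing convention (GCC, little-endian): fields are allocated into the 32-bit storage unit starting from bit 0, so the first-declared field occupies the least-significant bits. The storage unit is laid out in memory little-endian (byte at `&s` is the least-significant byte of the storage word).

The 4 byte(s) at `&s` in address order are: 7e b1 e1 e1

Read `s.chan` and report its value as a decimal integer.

[0]=0x7e [1]=0xb1 [2]=0xe1 [3]=0xe1 (little-endian) → word 0xe1e1b17e
mode:7 @ bit 0 → (0xe1e1b17e>>0)&0x7f = 0x7e
chan:16 @ bit 7 → (0xe1e1b17e>>7)&0xffff = 0xc362  ←
rsvd:9 @ bit 23 → (0xe1e1b17e>>23)&0x1ff = 0x1c3
chan signed 16b, MSB=1: 50018 - 65536 = -15518

-15518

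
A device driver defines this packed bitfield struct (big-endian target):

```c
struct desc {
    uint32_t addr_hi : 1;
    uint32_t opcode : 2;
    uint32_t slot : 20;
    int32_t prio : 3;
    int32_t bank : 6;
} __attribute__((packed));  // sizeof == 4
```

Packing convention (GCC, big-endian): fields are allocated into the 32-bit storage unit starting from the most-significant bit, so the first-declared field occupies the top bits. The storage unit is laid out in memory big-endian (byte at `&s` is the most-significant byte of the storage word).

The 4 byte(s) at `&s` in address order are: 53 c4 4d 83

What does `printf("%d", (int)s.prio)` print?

-2

[0]=0x53 [1]=0xc4 [2]=0x4d [3]=0x83 (big-endian) → word 0x53c44d83
addr_hi:1 @ bit 31 → (0x53c44d83>>31)&0x1 = 0x0
opcode:2 @ bit 29 → (0x53c44d83>>29)&0x3 = 0x2
slot:20 @ bit 9 → (0x53c44d83>>9)&0xfffff = 0x9e226
prio:3 @ bit 6 → (0x53c44d83>>6)&0x7 = 0x6  ←
bank:6 @ bit 0 → (0x53c44d83>>0)&0x3f = 0x3
prio signed 3b, MSB=1: 6 - 8 = -2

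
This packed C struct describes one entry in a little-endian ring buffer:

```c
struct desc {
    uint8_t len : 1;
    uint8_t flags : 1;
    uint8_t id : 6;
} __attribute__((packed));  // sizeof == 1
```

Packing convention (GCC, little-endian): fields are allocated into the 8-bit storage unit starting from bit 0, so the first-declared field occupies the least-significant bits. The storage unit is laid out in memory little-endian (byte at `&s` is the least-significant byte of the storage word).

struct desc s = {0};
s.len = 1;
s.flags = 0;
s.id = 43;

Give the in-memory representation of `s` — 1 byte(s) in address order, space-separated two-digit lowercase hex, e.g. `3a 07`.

ad

len:1 = 1 → 0x1 << 0 → word 0x01
flags:1 = 0 → 0x0 << 1 → word 0x01
id:6 = 43 → 0x2b << 2 → word 0xad
word = 0xad → little-endian bytes:
  [0]=0xad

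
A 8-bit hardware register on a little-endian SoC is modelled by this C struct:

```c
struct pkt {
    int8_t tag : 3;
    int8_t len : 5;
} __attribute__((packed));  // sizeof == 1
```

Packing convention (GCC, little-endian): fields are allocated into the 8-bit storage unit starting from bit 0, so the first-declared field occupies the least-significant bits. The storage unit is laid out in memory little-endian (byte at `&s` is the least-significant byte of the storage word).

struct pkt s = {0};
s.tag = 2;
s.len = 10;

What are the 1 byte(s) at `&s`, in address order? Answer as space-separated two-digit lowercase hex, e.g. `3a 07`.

52

tag (3b) val=2 bits=0x2 at bit 0: 0x02
len (5b) val=10 bits=0xa at bit 3: 0x52
word = 0x52 → little-endian bytes:
  [0]=0x52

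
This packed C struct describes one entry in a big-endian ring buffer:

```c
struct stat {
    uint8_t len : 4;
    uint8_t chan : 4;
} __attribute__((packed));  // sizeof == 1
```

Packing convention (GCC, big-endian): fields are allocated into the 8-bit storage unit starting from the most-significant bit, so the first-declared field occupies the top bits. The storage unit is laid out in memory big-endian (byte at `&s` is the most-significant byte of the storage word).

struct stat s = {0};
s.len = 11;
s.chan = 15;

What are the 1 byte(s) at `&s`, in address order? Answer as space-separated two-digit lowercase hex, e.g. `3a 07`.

len:4 = 11 → 0xb << 4 → word 0xb0
chan:4 = 15 → 0xf << 0 → word 0xbf
word = 0xbf → big-endian bytes:
  [0]=0xbf

bf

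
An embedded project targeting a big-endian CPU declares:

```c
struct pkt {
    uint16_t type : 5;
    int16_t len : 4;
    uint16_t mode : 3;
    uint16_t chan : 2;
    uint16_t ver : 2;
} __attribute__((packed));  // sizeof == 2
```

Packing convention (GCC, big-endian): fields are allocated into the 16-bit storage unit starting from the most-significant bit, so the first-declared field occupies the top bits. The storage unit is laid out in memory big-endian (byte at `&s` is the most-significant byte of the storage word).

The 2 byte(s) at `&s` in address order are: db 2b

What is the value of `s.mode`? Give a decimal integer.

2

[0]=0xdb [1]=0x2b (big-endian) → word 0xdb2b
type:5 @ bit 11 → (0xdb2b>>11)&0x1f = 0x1b
len:4 @ bit 7 → (0xdb2b>>7)&0xf = 0x6
mode:3 @ bit 4 → (0xdb2b>>4)&0x7 = 0x2  ←
chan:2 @ bit 2 → (0xdb2b>>2)&0x3 = 0x2
ver:2 @ bit 0 → (0xdb2b>>0)&0x3 = 0x3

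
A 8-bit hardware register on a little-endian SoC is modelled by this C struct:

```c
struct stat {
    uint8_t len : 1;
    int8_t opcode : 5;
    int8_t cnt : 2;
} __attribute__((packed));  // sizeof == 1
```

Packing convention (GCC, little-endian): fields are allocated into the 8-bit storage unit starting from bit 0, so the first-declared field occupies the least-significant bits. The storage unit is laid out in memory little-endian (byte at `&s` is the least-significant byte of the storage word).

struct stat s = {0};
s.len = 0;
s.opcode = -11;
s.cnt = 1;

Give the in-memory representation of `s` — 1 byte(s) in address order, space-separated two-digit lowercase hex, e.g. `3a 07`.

len (1b) val=0 bits=0x0 at bit 0: 0x00
opcode (5b) val=-11 bits=0x15 at bit 1: 0x2a
cnt (2b) val=1 bits=0x1 at bit 6: 0x6a
word = 0x6a → little-endian bytes:
  [0]=0x6a

6a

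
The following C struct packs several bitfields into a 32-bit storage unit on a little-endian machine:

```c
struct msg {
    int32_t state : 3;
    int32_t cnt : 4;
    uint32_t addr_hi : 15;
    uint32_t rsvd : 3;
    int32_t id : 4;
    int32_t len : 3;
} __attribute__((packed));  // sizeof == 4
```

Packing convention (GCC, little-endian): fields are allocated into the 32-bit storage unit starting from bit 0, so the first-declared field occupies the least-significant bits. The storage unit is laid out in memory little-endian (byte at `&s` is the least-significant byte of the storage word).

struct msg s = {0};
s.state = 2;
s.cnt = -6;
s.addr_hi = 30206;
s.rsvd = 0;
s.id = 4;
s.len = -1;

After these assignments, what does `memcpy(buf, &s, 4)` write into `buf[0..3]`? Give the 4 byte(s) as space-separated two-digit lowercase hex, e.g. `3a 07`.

52 ff 3a e8

[0+:3] state=2 & 0x7 = 0x2; word=0x00000002
[3+:4] cnt=-6 & 0xf = 0xa; word=0x00000052
[7+:15] addr_hi=30206 & 0x7fff = 0x75fe; word=0x003aff52
[22+:3] rsvd=0 & 0x7 = 0x0; word=0x003aff52
[25+:4] id=4 & 0xf = 0x4; word=0x083aff52
[29+:3] len=-1 & 0x7 = 0x7; word=0xe83aff52
word = 0xe83aff52 → little-endian bytes:
  [0]=0x52  [1]=0xff  [2]=0x3a  [3]=0xe8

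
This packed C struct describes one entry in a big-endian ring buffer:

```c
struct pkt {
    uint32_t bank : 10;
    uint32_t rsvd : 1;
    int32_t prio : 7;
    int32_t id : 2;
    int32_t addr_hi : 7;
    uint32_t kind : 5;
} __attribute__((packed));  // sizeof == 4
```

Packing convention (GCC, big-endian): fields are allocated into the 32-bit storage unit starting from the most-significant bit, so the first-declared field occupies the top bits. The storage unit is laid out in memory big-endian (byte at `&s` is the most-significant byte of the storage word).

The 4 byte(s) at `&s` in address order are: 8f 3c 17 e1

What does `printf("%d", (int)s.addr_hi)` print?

[0]=0x8f [1]=0x3c [2]=0x17 [3]=0xe1 (big-endian) → word 0x8f3c17e1
bank:10 @ bit 22 → (0x8f3c17e1>>22)&0x3ff = 0x23c
rsvd:1 @ bit 21 → (0x8f3c17e1>>21)&0x1 = 0x1
prio:7 @ bit 14 → (0x8f3c17e1>>14)&0x7f = 0x70
id:2 @ bit 12 → (0x8f3c17e1>>12)&0x3 = 0x1
addr_hi:7 @ bit 5 → (0x8f3c17e1>>5)&0x7f = 0x3f  ←
kind:5 @ bit 0 → (0x8f3c17e1>>0)&0x1f = 0x1
addr_hi signed 7b, MSB=0: value = 63

63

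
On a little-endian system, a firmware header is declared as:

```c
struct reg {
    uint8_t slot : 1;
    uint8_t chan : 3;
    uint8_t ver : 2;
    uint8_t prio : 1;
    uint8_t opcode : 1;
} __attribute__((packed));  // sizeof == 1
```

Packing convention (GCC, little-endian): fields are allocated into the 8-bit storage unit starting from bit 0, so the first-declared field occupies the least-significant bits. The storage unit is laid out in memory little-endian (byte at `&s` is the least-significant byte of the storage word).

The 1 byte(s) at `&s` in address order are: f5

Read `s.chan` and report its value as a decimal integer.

[0]=0xf5 (little-endian) → word 0xf5
slot [0+:1] = (word>>0) & 0x1 = 1
chan [1+:3] = (word>>1) & 0x7 = 2  ←
ver [4+:2] = (word>>4) & 0x3 = 3
prio [6+:1] = (word>>6) & 0x1 = 1
opcode [7+:1] = (word>>7) & 0x1 = 1

2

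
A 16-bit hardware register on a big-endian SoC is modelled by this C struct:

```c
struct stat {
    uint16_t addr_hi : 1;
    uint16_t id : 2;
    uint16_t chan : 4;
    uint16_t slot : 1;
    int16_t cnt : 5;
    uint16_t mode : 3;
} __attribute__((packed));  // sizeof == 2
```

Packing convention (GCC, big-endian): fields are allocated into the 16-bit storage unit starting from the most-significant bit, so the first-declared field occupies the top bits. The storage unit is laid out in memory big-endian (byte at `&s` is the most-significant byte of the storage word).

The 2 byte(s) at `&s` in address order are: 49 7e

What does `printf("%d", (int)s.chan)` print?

4

[0]=0x49 [1]=0x7e (big-endian) → word 0x497e
addr_hi [15+:1] = (word>>15) & 0x1 = 0
id [13+:2] = (word>>13) & 0x3 = 2
chan [9+:4] = (word>>9) & 0xf = 4  ←
slot [8+:1] = (word>>8) & 0x1 = 1
cnt [3+:5] = (word>>3) & 0x1f = 15
mode [0+:3] = (word>>0) & 0x7 = 6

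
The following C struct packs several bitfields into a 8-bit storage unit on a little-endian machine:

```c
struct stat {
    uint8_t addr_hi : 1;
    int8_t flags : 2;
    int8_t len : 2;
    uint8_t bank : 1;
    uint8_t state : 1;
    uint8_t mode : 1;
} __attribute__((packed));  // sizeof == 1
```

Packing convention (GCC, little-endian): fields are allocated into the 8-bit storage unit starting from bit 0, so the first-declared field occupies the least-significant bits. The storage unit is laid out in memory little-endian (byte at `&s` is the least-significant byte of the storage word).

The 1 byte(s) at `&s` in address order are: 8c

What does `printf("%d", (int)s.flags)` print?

[0]=0x8c (little-endian) → word 0x8c
addr_hi:1 @ bit 0 → (0x8c>>0)&0x1 = 0x0
flags:2 @ bit 1 → (0x8c>>1)&0x3 = 0x2  ←
len:2 @ bit 3 → (0x8c>>3)&0x3 = 0x1
bank:1 @ bit 5 → (0x8c>>5)&0x1 = 0x0
state:1 @ bit 6 → (0x8c>>6)&0x1 = 0x0
mode:1 @ bit 7 → (0x8c>>7)&0x1 = 0x1
flags signed 2b, MSB=1: 2 - 4 = -2

-2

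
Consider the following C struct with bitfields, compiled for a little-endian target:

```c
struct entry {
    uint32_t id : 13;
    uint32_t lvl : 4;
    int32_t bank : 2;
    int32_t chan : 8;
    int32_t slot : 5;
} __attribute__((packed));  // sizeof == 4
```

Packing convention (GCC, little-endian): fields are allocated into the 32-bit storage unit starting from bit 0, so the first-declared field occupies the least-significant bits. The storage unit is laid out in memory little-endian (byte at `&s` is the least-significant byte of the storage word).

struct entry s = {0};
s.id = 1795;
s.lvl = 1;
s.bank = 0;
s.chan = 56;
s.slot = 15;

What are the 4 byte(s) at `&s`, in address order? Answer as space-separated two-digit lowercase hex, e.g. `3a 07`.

id (13b) val=1795 bits=0x703 at bit 0: 0x00000703
lvl (4b) val=1 bits=0x1 at bit 13: 0x00002703
bank (2b) val=0 bits=0x0 at bit 17: 0x00002703
chan (8b) val=56 bits=0x38 at bit 19: 0x01c02703
slot (5b) val=15 bits=0xf at bit 27: 0x79c02703
word = 0x79c02703 → little-endian bytes:
  [0]=0x03  [1]=0x27  [2]=0xc0  [3]=0x79

03 27 c0 79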